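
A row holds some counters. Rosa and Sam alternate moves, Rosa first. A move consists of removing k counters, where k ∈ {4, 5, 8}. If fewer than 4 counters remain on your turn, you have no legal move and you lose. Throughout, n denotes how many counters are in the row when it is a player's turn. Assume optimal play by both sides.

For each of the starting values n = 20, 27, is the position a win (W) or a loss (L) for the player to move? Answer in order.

20: W, 27: L

Build the W/L table. Terminal = L. A non-terminal position is W if it has a move to some L; otherwise it is L.
n=0: no move → L
n=1: no move → L
n=2: no move → L
n=3: no move → L
n=4: reaches L-position 0 → W
n=5: reaches L-position 1 → W
n=6: reaches L-position 2 → W
n=7: reaches L-position 3 → W
n=8: reaches L-position 3 → W
n=9: reaches L-position 1 → W
n=10: reaches L-position 2 → W
n=11: reaches L-position 3 → W
n=12: only reaches 8(W), 7(W), 4(W), all W → L
n=13: only reaches 9(W), 8(W), 5(W), all W → L
n=14: only reaches 10(W), 9(W), 6(W), all W → L
n=15: only reaches 11(W), 10(W), 7(W), all W → L
n=16: reaches L-position 12 → W
n=17: reaches L-position 13 → W
n=18: reaches L-position 14 → W
n=19: reaches L-position 15 → W
n=20: reaches L-position 15 → W
n=21: reaches L-position 13 → W
n=22: reaches L-position 14 → W
n=23: reaches L-position 15 → W
n=24: only reaches 20(W), 19(W), 16(W), all W → L
n=25: only reaches 21(W), 20(W), 17(W), all W → L
n=26: only reaches 22(W), 21(W), 18(W), all W → L
n=27: only reaches 23(W), 22(W), 19(W), all W → L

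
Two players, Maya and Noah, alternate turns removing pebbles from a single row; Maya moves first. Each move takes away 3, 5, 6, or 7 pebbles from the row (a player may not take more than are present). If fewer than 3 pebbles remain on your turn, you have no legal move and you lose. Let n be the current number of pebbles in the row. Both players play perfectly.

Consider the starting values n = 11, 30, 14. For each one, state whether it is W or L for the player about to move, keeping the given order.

11: L, 30: L, 14: W

Compute win/loss labels from the base case upward. A position with no move is L. Any other position is W if it can reach an L in one move, else L.
n=0: no move → L
n=1: no move → L
n=2: no move → L
n=3: reaches L-position 0 → W
n=4: reaches L-position 1 → W
n=5: reaches L-position 2 → W
n=6: reaches L-position 1 → W
n=7: reaches L-position 2 → W
n=8: reaches L-position 2 → W
n=9: reaches L-position 2 → W
n=10: only reaches 7(W), 5(W), 4(W), 3(W), all W → L
n=11: only reaches 8(W), 6(W), 5(W), 4(W), all W → L
n=12: only reaches 9(W), 7(W), 6(W), 5(W), all W → L
n=13: reaches L-position 10 → W
n=14: reaches L-position 11 → W
n=15: reaches L-position 12 → W
n=16: reaches L-position 11 → W
n=17: reaches L-position 12 → W
n=18: reaches L-position 12 → W
n=19: reaches L-position 12 → W
n=20: only reaches 17(W), 15(W), 14(W), 13(W), all W → L
n=21: only reaches 18(W), 16(W), 15(W), 14(W), all W → L
n=22: only reaches 19(W), 17(W), 16(W), 15(W), all W → L
n=23: reaches L-position 20 → W
n=24: reaches L-position 21 → W
n=25: reaches L-position 22 → W
n=26: reaches L-position 21 → W
n=27: reaches L-position 22 → W
n=28: reaches L-position 22 → W
n=29: reaches L-position 22 → W
n=30: only reaches 27(W), 25(W), 24(W), 23(W), all W → L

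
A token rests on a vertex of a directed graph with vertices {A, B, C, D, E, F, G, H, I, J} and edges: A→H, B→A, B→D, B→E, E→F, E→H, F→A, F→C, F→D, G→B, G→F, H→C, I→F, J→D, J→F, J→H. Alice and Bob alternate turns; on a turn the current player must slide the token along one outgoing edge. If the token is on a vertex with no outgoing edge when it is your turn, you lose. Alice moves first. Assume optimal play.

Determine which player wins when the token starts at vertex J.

Compute win/loss labels from the base case upward. A position with no move is L. Any other position is W if it can reach an L in one move, else L.
Every edge goes from a vertex to one that appears earlier in the order C, D, H, A, F, E, B, J, G, I, so processing vertices in that order labels each vertex after all of its successors.
C: no outgoing edge → L
D: no outgoing edge → L
H: →C(L), so W
A: →H(W) only, which is W, so L
F: →A(L), so W
E: →F(W), H(W) — all W, so L
B: →E(L), so W
J: →D(L), so W
G: →B(W), F(W) — all W, so L
I: →F(W) only, which is W, so L
From J Alice can move to D, reaching an L position.

Alice wins.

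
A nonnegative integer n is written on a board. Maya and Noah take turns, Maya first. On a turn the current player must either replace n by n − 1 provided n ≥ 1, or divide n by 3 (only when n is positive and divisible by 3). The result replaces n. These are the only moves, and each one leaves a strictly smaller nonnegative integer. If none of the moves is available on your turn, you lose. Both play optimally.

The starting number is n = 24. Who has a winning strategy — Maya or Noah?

Noah wins.

Classify positions by backward induction: terminal positions (no move available) are L. From any other position, the mover wins iff some move reaches an L.
n=0: no move → L
n=1: reaches L-position 0 → W
n=2: only reaches 1(W), which is W → L
n=3: reaches L-position 2 → W
n=4: only reaches 3(W), which is W → L
n=5: reaches L-position 4 → W
n=6: reaches L-position 2 → W
n=7: only reaches 6(W), which is W → L
n=8: reaches L-position 7 → W
n=9: only reaches 3(W), 8(W), all W → L
n=10: reaches L-position 9 → W
n=11: only reaches 10(W), which is W → L
n=12: reaches L-position 4 → W
n=13: only reaches 12(W), which is W → L
n=14: reaches L-position 13 → W
n=15: only reaches 5(W), 14(W), all W → L
n=16: reaches L-position 15 → W
n=17: only reaches 16(W), which is W → L
n=18: reaches L-position 17 → W
n=19: only reaches 18(W), which is W → L
n=20: reaches L-position 19 → W
n=21: reaches L-position 7 → W
n=22: only reaches 21(W), which is W → L
n=23: reaches L-position 22 → W
n=24: only reaches 8(W), 23(W), all W → L
Every move from 24 reaches a W position, so the mover loses.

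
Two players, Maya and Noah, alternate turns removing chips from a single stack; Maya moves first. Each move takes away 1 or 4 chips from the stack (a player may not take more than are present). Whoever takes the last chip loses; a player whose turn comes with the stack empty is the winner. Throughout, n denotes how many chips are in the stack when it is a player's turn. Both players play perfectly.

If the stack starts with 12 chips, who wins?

Positions with no move are W. A position that does have a move is losing for the player to move precisely when every available move leads to a winning position for the opponent. Fill in the labels:
n=0: no move; the opponent has just taken the last chip and therefore loses → W
n=1: →0(W) only, which is W, so L
n=2: →1(L), so W
n=3: →2(W) only, which is W, so L
n=4: →3(L), so W
n=5: →1(L), so W
n=6: →5(W), 2(W) — all W, so L
n=7: →6(L), so W
n=8: →7(W), 4(W) — all W, so L
n=9: →8(L), so W
n=10: →6(L), so W
n=11: →10(W), 7(W) — all W, so L
n=12: →11(L), so W
From 12 Maya can remove 1, leaving 11, reaching an L position.

Maya wins.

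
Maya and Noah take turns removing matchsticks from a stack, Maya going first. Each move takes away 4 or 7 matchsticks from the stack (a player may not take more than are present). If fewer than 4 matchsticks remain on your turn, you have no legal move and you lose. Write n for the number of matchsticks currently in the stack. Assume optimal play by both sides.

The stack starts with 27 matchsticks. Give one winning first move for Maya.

Remove 4, leaving 23.

Compute win/loss labels from the base case upward. A position with no move is L. Any other position is W if it can reach an L in one move, else L.
n=0: no move → L
n=1: no move → L
n=2: no move → L
n=3: no move → L
n=4: →0(L), so W
n=5: →1(L), so W
n=6: →2(L), so W
n=7: →3(L), so W
n=8: →1(L), so W
n=9: →2(L), so W
n=10: →3(L), so W
n=11: →7(W), 4(W) — all W, so L
n=12: →8(W), 5(W) — all W, so L
n=13: →9(W), 6(W) — all W, so L
n=14: →10(W), 7(W) — all W, so L
n=15: →11(L), so W
n=16: →12(L), so W
n=17: →13(L), so W
n=18: →14(L), so W
n=19: →12(L), so W
n=20: →13(L), so W
n=21: →14(L), so W
n=22: →18(W), 15(W) — all W, so L
n=23: →19(W), 16(W) — all W, so L
n=24: →20(W), 17(W) — all W, so L
n=25: →21(W), 18(W) — all W, so L
n=26: →22(L), so W
n=27: →23(L), so W
From 27, the L positions reachable in one move are: 23.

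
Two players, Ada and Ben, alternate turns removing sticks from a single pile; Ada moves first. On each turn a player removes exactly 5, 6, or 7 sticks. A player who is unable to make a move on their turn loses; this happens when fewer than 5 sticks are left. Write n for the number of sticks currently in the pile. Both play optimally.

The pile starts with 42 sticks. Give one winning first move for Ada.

Remove 5, leaving 37.

Work bottom-up. With no move the player to move loses. Otherwise the position is W if at least one move leads to an L position for the opponent, and L if every move leads to a W.
n=0: no move → L
n=1: no move → L
n=2: no move → L
n=3: no move → L
n=4: no move → L
n=5: W (go to 0, an L position)
n=6: W (go to 1, an L position)
n=7: W (go to 2, an L position)
n=8: W (go to 3, an L position)
n=9: W (go to 4, an L position)
n=10: W (go to 4, an L position)
n=11: W (go to 4, an L position)
n=12: L (options 7(W), 6(W), 5(W) are all W)
n=13: L (options 8(W), 7(W), 6(W) are all W)
n=14: L (options 9(W), 8(W), 7(W) are all W)
n=15: L (options 10(W), 9(W), 8(W) are all W)
n=16: L (options 11(W), 10(W), 9(W) are all W)
n=17: W (go to 12, an L position)
n=18: W (go to 13, an L position)
n=19: W (go to 14, an L position)
n=20: W (go to 15, an L position)
n=21: W (go to 16, an L position)
n=22: W (go to 16, an L position)
n=23: W (go to 16, an L position)
n=24: L (options 19(W), 18(W), 17(W) are all W)
n=25: L (options 20(W), 19(W), 18(W) are all W)
n=26: L (options 21(W), 20(W), 19(W) are all W)
n=27: L (options 22(W), 21(W), 20(W) are all W)
n=28: L (options 23(W), 22(W), 21(W) are all W)
n=29: W (go to 24, an L position)
n=30: W (go to 25, an L position)
n=31: W (go to 26, an L position)
n=32: W (go to 27, an L position)
n=33: W (go to 28, an L position)
n=34: W (go to 28, an L position)
n=35: W (go to 28, an L position)
n=36: L (options 31(W), 30(W), 29(W) are all W)
n=37: L (options 32(W), 31(W), 30(W) are all W)
n=38: L (options 33(W), 32(W), 31(W) are all W)
n=39: L (options 34(W), 33(W), 32(W) are all W)
n=40: L (options 35(W), 34(W), 33(W) are all W)
n=41: W (go to 36, an L position)
n=42: W (go to 37, an L position)
From 42, the L positions reachable in one move are: 37, 36. Any move reaching one of these is winning.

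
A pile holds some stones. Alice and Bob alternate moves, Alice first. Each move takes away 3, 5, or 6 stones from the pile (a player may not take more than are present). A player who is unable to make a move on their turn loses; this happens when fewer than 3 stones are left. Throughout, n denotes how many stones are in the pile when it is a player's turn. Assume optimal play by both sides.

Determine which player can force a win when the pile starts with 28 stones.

Bob wins.

Work bottom-up. With no move the player to move loses. Otherwise the position is W if at least one move leads to an L position for the opponent, and L if every move leads to a W.
n=0: no move → L
n=1: no move → L
n=2: no move → L
n=3: reaches L-position 0 → W
n=4: reaches L-position 1 → W
n=5: reaches L-position 2 → W
n=6: reaches L-position 1 → W
n=7: reaches L-position 2 → W
n=8: reaches L-position 2 → W
n=9: only reaches 6(W), 4(W), 3(W), all W → L
n=10: only reaches 7(W), 5(W), 4(W), all W → L
n=11: only reaches 8(W), 6(W), 5(W), all W → L
n=12: reaches L-position 9 → W
n=13: reaches L-position 10 → W
n=14: reaches L-position 11 → W
n=15: reaches L-position 10 → W
n=16: reaches L-position 11 → W
n=17: reaches L-position 11 → W
n=18: only reaches 15(W), 13(W), 12(W), all W → L
n=19: only reaches 16(W), 14(W), 13(W), all W → L
n=20: only reaches 17(W), 15(W), 14(W), all W → L
n=21: reaches L-position 18 → W
n=22: reaches L-position 19 → W
n=23: reaches L-position 20 → W
n=24: reaches L-position 19 → W
n=25: reaches L-position 20 → W
n=26: reaches L-position 20 → W
n=27: only reaches 24(W), 22(W), 21(W), all W → L
n=28: only reaches 25(W), 23(W), 22(W), all W → L
The starting position 28 is L: whatever Alice does, the opponent receives a W position.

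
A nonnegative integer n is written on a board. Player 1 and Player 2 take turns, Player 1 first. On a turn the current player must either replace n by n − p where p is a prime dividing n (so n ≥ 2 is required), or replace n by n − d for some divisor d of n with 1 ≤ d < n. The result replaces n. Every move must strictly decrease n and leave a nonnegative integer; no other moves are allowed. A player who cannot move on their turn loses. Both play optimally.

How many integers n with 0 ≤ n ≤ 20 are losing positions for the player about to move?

6

Positions with no move are L. A position that does have a move is losing for the player to move precisely when every available move leads to a winning position for the opponent. Fill in the labels:
n=0: no move → L
n=1: no move → L
n=2: can move to 0, which is L ⇒ W
n=3: can move to 0, which is L ⇒ W
n=4: moves to 2(W), 3(W); every one is W ⇒ L
n=5: can move to 0, which is L ⇒ W
n=6: can move to 4, which is L ⇒ W
n=7: can move to 0, which is L ⇒ W
n=8: can move to 4, which is L ⇒ W
n=9: moves to 6(W), 8(W); every one is W ⇒ L
n=10: can move to 9, which is L ⇒ W
n=11: can move to 0, which is L ⇒ W
n=12: can move to 9, which is L ⇒ W
n=13: can move to 0, which is L ⇒ W
n=14: moves to 7(W), 12(W), 13(W); every one is W ⇒ L
n=15: can move to 14, which is L ⇒ W
n=16: can move to 14, which is L ⇒ W
n=17: can move to 0, which is L ⇒ W
n=18: can move to 9, which is L ⇒ W
n=19: can move to 0, which is L ⇒ W
n=20: moves to 10(W), 15(W), 16(W), 18(W), 19(W); every one is W ⇒ L
L entries with 0 ≤ n ≤ 20: n = 0, 1, 4, 9, 14, 20; that makes 6.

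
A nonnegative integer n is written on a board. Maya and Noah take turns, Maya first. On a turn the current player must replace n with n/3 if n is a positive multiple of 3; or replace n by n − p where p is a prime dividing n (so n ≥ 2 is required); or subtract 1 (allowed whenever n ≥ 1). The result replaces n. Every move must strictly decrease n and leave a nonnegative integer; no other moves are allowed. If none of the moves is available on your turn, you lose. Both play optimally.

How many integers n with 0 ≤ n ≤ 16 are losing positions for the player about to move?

Use the standard recursion: the mover loses at a terminal position; elsewhere, the mover wins exactly when some move hands the opponent an L position.
n=0: no move → L
n=1: W (go to 0, an L position)
n=2: W (go to 0, an L position)
n=3: W (go to 0, an L position)
n=4: L (options 2(W), 3(W) are all W)
n=5: W (go to 0, an L position)
n=6: W (go to 4, an L position)
n=7: W (go to 0, an L position)
n=8: L (options 6(W), 7(W) are all W)
n=9: W (go to 8, an L position)
n=10: W (go to 8, an L position)
n=11: W (go to 0, an L position)
n=12: W (go to 4, an L position)
n=13: W (go to 0, an L position)
n=14: L (options 7(W), 12(W), 13(W) are all W)
n=15: W (go to 14, an L position)
n=16: W (go to 14, an L position)
L entries with 0 ≤ n ≤ 16: n = 0, 4, 8, 14; that makes 4.

4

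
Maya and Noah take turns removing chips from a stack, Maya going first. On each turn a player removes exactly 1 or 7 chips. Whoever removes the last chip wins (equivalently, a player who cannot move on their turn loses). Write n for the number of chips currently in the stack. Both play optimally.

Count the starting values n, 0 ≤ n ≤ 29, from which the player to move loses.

Compute win/loss labels from the base case upward. A position with no move is L. Any other position is W if it can reach an L in one move, else L.
n=0: no move → L
n=1: W (go to 0, an L position)
n=2: L (sole option 1(W) is W)
n=3: W (go to 2, an L position)
n=4: L (sole option 3(W) is W)
n=5: W (go to 4, an L position)
n=6: L (sole option 5(W) is W)
n=7: W (go to 6, an L position)
n=8: L (options 7(W), 1(W) are all W)
n=9: W (go to 8, an L position)
n=10: L (options 9(W), 3(W) are all W)
n=11: W (go to 10, an L position)
n=12: L (options 11(W), 5(W) are all W)
n=13: W (go to 12, an L position)
n=14: L (options 13(W), 7(W) are all W)
n=15: W (go to 14, an L position)
n=16: L (options 15(W), 9(W) are all W)
n=17: W (go to 16, an L position)
n=18: L (options 17(W), 11(W) are all W)
n=19: W (go to 18, an L position)
n=20: L (options 19(W), 13(W) are all W)
n=21: W (go to 20, an L position)
n=22: L (options 21(W), 15(W) are all W)
n=23: W (go to 22, an L position)
n=24: L (options 23(W), 17(W) are all W)
n=25: W (go to 24, an L position)
n=26: L (options 25(W), 19(W) are all W)
n=27: W (go to 26, an L position)
n=28: L (options 27(W), 21(W) are all W)
n=29: W (go to 28, an L position)
L entries with 0 ≤ n ≤ 29: n = 0, 2, 4, 6, 8, 10, 12, 14, 16, 18, 20, 22, 24, 26, 28; that makes 15.

15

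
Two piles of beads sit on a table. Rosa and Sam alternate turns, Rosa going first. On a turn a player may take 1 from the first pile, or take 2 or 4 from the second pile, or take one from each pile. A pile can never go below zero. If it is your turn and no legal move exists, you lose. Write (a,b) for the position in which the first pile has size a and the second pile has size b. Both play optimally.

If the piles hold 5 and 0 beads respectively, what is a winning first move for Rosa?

Move to (4,0).

Classify positions by backward induction: terminal positions (no move available) are L. From any other position, the mover wins iff some move reaches an L.
No move ever increases a pile, so every position that can arise here has a ≤ 5 and b ≤ 0; it is enough to label the cells with 0 ≤ a ≤ 5 and 0 ≤ b ≤ 0.
Every move lowers a or b (never raises either), so fill the grid row by row in increasing a, and left to right within a row: each cell's successors are then already labelled.
      b=0
a=0:    L
a=1:    W
a=2:    L
a=3:    W
a=4:    L
a=5:    W
Cells with no legal move (terminal, hence L): (0,0).
The remaining L cells, each justified by listing all of its moves:
(2,0): L (sole option (1,0)(W) is W)
(4,0): L (sole option (3,0)(W) is W)
Every other cell has at least one move into one of the L cells above, so it is W.
From (5,0), the L positions reachable in one move are: (4,0).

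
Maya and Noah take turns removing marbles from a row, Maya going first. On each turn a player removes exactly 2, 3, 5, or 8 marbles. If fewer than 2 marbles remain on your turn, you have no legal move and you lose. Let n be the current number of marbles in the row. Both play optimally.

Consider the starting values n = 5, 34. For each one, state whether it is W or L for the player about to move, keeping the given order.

Build the W/L table. Terminal = L. A non-terminal position is W if it has a move to some L; otherwise it is L.
n=0: no move → L
n=1: no move → L
n=2: →0(L), so W
n=3: →1(L), so W
n=4: →1(L), so W
n=5: →0(L), so W
n=6: →1(L), so W
n=7: →5(W), 4(W), 2(W) — all W, so L
n=8: →0(L), so W
n=9: →7(L), so W
n=10: →7(L), so W
n=11: →9(W), 8(W), 6(W), 3(W) — all W, so L
n=12: →7(L), so W
n=13: →11(L), so W
n=14: →11(L), so W
n=15: →7(L), so W
n=16: →11(L), so W
n=17: →15(W), 14(W), 12(W), 9(W) — all W, so L
n=18: →16(W), 15(W), 13(W), 10(W) — all W, so L
n=19: →17(L), so W
n=20: →18(L), so W
n=21: →18(L), so W
n=22: →17(L), so W
n=23: →18(L), so W
n=24: →22(W), 21(W), 19(W), 16(W) — all W, so L
n=25: →17(L), so W
n=26: →24(L), so W
n=27: →24(L), so W
n=28: →26(W), 25(W), 23(W), 20(W) — all W, so L
n=29: →24(L), so W
n=30: →28(L), so W
n=31: →28(L), so W
n=32: →24(L), so W
n=33: →28(L), so W
n=34: →32(W), 31(W), 29(W), 26(W) — all W, so L

5: W, 34: L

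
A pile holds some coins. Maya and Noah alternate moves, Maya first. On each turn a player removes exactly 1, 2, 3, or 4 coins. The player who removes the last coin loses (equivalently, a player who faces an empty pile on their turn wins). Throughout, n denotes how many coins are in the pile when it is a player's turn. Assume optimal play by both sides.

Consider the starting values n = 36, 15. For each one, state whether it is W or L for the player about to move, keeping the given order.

Positions with no move are W. A position that does have a move is losing for the player to move precisely when every available move leads to a winning position for the opponent. Fill in the labels:
n=0: no move; the opponent has just taken the last coin and therefore loses → W
n=1: only reaches 0(W), which is W → L
n=2: reaches L-position 1 → W
n=3: reaches L-position 1 → W
n=4: reaches L-position 1 → W
n=5: reaches L-position 1 → W
n=6: only reaches 5(W), 4(W), 3(W), 2(W), all W → L
n=7: reaches L-position 6 → W
n=8: reaches L-position 6 → W
n=9: reaches L-position 6 → W
n=10: reaches L-position 6 → W
n=11: only reaches 10(W), 9(W), 8(W), 7(W), all W → L
n=12: reaches L-position 11 → W
n=13: reaches L-position 11 → W
n=14: reaches L-position 11 → W
n=15: reaches L-position 11 → W
n=16: only reaches 15(W), 14(W), 13(W), 12(W), all W → L
n=17: reaches L-position 16 → W
n=18: reaches L-position 16 → W
n=19: reaches L-position 16 → W
n=20: reaches L-position 16 → W
n=21: only reaches 20(W), 19(W), 18(W), 17(W), all W → L
n=22: reaches L-position 21 → W
n=23: reaches L-position 21 → W
n=24: reaches L-position 21 → W
n=25: reaches L-position 21 → W
n=26: only reaches 25(W), 24(W), 23(W), 22(W), all W → L
n=27: reaches L-position 26 → W
n=28: reaches L-position 26 → W
n=29: reaches L-position 26 → W
n=30: reaches L-position 26 → W
n=31: only reaches 30(W), 29(W), 28(W), 27(W), all W → L
n=32: reaches L-position 31 → W
n=33: reaches L-position 31 → W
n=34: reaches L-position 31 → W
n=35: reaches L-position 31 → W
n=36: only reaches 35(W), 34(W), 33(W), 32(W), all W → L

36: L, 15: W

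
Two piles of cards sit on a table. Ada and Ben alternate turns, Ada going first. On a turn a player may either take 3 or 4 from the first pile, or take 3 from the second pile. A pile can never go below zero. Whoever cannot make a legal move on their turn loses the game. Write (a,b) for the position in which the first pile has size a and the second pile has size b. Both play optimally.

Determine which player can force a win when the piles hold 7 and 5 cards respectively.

Ada wins.

Compute win/loss labels from the base case upward. A position with no move is L. Any other position is W if it can reach an L in one move, else L.
No move ever increases a pile, so every position that can arise here has a ≤ 7 and b ≤ 5; it is enough to label the cells with 0 ≤ a ≤ 7 and 0 ≤ b ≤ 5.
Every move lowers a or b (never raises either), so fill the grid row by row in increasing a, and left to right within a row: each cell's successors are then already labelled.
      b=0  b=1  b=2  b=3  b=4  b=5
a=0:    L    L    L    W    W    W
a=1:    L    L    L    W    W    W
a=2:    L    L    L    W    W    W
a=3:    W    W    W    L    L    L
a=4:    W    W    W    L    L    L
a=5:    W    W    W    L    L    L
a=6:    W    W    W    W    W    W
a=7:    L    L    L    W    W    W
Cells with no legal move (terminal, hence L): (0,0), (0,1), (0,2), (1,0), (1,1), (1,2), (2,0), (2,1), (2,2).
The remaining L cells, each justified by listing all of its moves:
(3,3): →(0,3)(W), (3,0)(W) — all W, so L
(3,4): →(0,4)(W), (3,1)(W) — all W, so L
(3,5): →(0,5)(W), (3,2)(W) — all W, so L
(4,3): →(1,3)(W), (0,3)(W), (4,0)(W) — all W, so L
(4,4): →(1,4)(W), (0,4)(W), (4,1)(W) — all W, so L
(4,5): →(1,5)(W), (0,5)(W), (4,2)(W) — all W, so L
(5,3): →(2,3)(W), (1,3)(W), (5,0)(W) — all W, so L
(5,4): →(2,4)(W), (1,4)(W), (5,1)(W) — all W, so L
(5,5): →(2,5)(W), (1,5)(W), (5,2)(W) — all W, so L
(7,0): →(4,0)(W), (3,0)(W) — all W, so L
(7,1): →(4,1)(W), (3,1)(W) — all W, so L
(7,2): →(4,2)(W), (3,2)(W) — all W, so L
Every other cell has at least one move into one of the L cells above, so it is W.
The starting position (7,5) is W: Ada should move to (4,5), handing over an L position.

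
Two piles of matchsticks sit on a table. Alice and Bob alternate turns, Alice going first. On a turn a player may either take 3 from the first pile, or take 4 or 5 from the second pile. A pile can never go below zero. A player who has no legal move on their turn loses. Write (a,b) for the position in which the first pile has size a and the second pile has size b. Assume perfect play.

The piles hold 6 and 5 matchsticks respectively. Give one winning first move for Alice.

Move to (3,5).

Label each position W (a win for the player to move) or L (a loss). A position with no legal move is L; any other position is W exactly when some move reaches an L, and L when every move reaches a W.
No move ever increases a pile, so every position that can arise here has a ≤ 6 and b ≤ 5; it is enough to label the cells with 0 ≤ a ≤ 6 and 0 ≤ b ≤ 5.
Every move lowers a or b (never raises either), so fill the grid row by row in increasing a, and left to right within a row: each cell's successors are then already labelled.
      b=0  b=1  b=2  b=3  b=4  b=5
a=0:    L    L    L    L    W    W
a=1:    L    L    L    L    W    W
a=2:    L    L    L    L    W    W
a=3:    W    W    W    W    L    L
a=4:    W    W    W    W    L    L
a=5:    W    W    W    W    L    L
a=6:    L    L    L    L    W    W
Cells with no legal move (terminal, hence L): (0,0), (0,1), (0,2), (0,3), (1,0), (1,1), (1,2), (1,3), (2,0), (2,1), (2,2), (2,3).
The remaining L cells, each justified by listing all of its moves:
(3,4): L (options (0,4)(W), (3,0)(W) are all W)
(3,5): L (options (0,5)(W), (3,1)(W), (3,0)(W) are all W)
(4,4): L (options (1,4)(W), (4,0)(W) are all W)
(4,5): L (options (1,5)(W), (4,1)(W), (4,0)(W) are all W)
(5,4): L (options (2,4)(W), (5,0)(W) are all W)
(5,5): L (options (2,5)(W), (5,1)(W), (5,0)(W) are all W)
(6,0): L (sole option (3,0)(W) is W)
(6,1): L (sole option (3,1)(W) is W)
(6,2): L (sole option (3,2)(W) is W)
(6,3): L (sole option (3,3)(W) is W)
Every other cell has at least one move into one of the L cells above, so it is W.
From (6,5), the L positions reachable in one move are: (3,5), (6,1), (6,0). Any move reaching one of these is winning.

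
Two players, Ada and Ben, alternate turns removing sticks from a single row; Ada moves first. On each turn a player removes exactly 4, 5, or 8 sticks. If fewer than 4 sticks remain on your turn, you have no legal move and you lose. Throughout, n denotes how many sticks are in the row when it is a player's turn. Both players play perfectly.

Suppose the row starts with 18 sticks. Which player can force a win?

Ada wins.

Label each position W (a win for the player to move) or L (a loss). A position with no legal move is L; any other position is W exactly when some move reaches an L, and L when every move reaches a W.
n=0: no move → L
n=1: no move → L
n=2: no move → L
n=3: no move → L
n=4: reaches L-position 0 → W
n=5: reaches L-position 1 → W
n=6: reaches L-position 2 → W
n=7: reaches L-position 3 → W
n=8: reaches L-position 3 → W
n=9: reaches L-position 1 → W
n=10: reaches L-position 2 → W
n=11: reaches L-position 3 → W
n=12: only reaches 8(W), 7(W), 4(W), all W → L
n=13: only reaches 9(W), 8(W), 5(W), all W → L
n=14: only reaches 10(W), 9(W), 6(W), all W → L
n=15: only reaches 11(W), 10(W), 7(W), all W → L
n=16: reaches L-position 12 → W
n=17: reaches L-position 13 → W
n=18: reaches L-position 14 → W
From 18 Ada can remove 4, leaving 14, reaching an L position.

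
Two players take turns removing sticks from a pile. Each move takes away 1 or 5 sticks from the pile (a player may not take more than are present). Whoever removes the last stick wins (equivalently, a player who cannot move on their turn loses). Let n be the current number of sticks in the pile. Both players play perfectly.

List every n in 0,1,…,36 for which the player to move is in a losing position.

0, 2, 4, 6, 8, 10, 12, 14, 16, 18, 20, 22, 24, 26, 28, 30, 32, 34, 36

Classify positions by backward induction: terminal positions (no move available) are L. From any other position, the mover wins iff some move reaches an L.
n=0: no move → L
n=1: →0(L), so W
n=2: →1(W) only, which is W, so L
n=3: →2(L), so W
n=4: →3(W) only, which is W, so L
n=5: →4(L), so W
n=6: →5(W), 1(W) — all W, so L
n=7: →6(L), so W
n=8: →7(W), 3(W) — all W, so L
n=9: →8(L), so W
n=10: →9(W), 5(W) — all W, so L
n=11: →10(L), so W
n=12: →11(W), 7(W) — all W, so L
n=13: →12(L), so W
n=14: →13(W), 9(W) — all W, so L
n=15: →14(L), so W
n=16: →15(W), 11(W) — all W, so L
n=17: →16(L), so W
n=18: →17(W), 13(W) — all W, so L
n=19: →18(L), so W
n=20: →19(W), 15(W) — all W, so L
n=21: →20(L), so W
n=22: →21(W), 17(W) — all W, so L
n=23: →22(L), so W
n=24: →23(W), 19(W) — all W, so L
n=25: →24(L), so W
n=26: →25(W), 21(W) — all W, so L
n=27: →26(L), so W
n=28: →27(W), 23(W) — all W, so L
n=29: →28(L), so W
n=30: →29(W), 25(W) — all W, so L
n=31: →30(L), so W
n=32: →31(W), 27(W) — all W, so L
n=33: →32(L), so W
n=34: →33(W), 29(W) — all W, so L
n=35: →34(L), so W
n=36: →35(W), 31(W) — all W, so L
Reading off the rows marked L gives the requested list; there are 19 such values of n.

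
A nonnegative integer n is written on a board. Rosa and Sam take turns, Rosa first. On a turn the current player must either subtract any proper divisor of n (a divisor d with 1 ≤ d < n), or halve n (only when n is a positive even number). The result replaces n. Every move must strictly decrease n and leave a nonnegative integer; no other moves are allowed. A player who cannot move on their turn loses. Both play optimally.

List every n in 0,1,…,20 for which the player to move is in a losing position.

Classify positions by backward induction: terminal positions (no move available) are L. From any other position, the mover wins iff some move reaches an L.
n=0: no move → L
n=1: no move → L
n=2: can move to 1, which is L ⇒ W
n=3: the only move is to 2(W), a W ⇒ L
n=4: can move to 3, which is L ⇒ W
n=5: the only move is to 4(W), a W ⇒ L
n=6: can move to 3, which is L ⇒ W
n=7: the only move is to 6(W), a W ⇒ L
n=8: can move to 7, which is L ⇒ W
n=9: moves to 6(W), 8(W); every one is W ⇒ L
n=10: can move to 5, which is L ⇒ W
n=11: the only move is to 10(W), a W ⇒ L
n=12: can move to 9, which is L ⇒ W
n=13: the only move is to 12(W), a W ⇒ L
n=14: can move to 7, which is L ⇒ W
n=15: moves to 10(W), 12(W), 14(W); every one is W ⇒ L
n=16: can move to 15, which is L ⇒ W
n=17: the only move is to 16(W), a W ⇒ L
n=18: can move to 9, which is L ⇒ W
n=19: the only move is to 18(W), a W ⇒ L
n=20: can move to 15, which is L ⇒ W
Reading off the rows marked L gives the requested list; there are 11 such values of n.

0, 1, 3, 5, 7, 9, 11, 13, 15, 17, 19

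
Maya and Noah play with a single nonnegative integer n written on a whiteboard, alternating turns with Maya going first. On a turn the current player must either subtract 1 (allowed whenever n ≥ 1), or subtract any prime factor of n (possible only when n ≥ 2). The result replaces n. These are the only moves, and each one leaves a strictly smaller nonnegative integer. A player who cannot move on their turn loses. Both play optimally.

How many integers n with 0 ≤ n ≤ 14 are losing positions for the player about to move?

Work bottom-up. With no move the player to move loses. Otherwise the position is W if at least one move leads to an L position for the opponent, and L if every move leads to a W.
n=0: no move → L
n=1: →0(L), so W
n=2: →0(L), so W
n=3: →0(L), so W
n=4: →2(W), 3(W) — all W, so L
n=5: →0(L), so W
n=6: →4(L), so W
n=7: →0(L), so W
n=8: →6(W), 7(W) — all W, so L
n=9: →8(L), so W
n=10: →8(L), so W
n=11: →0(L), so W
n=12: →9(W), 10(W), 11(W) — all W, so L
n=13: →0(L), so W
n=14: →12(L), so W
L entries with 0 ≤ n ≤ 14: n = 0, 4, 8, 12; that makes 4.

4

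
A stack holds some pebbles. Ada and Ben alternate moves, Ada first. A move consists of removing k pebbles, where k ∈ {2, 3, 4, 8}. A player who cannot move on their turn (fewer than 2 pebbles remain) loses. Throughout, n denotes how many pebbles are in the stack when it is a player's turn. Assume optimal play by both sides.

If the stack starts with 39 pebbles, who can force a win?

Ada wins.

Use the standard recursion: the mover loses at a terminal position; elsewhere, the mover wins exactly when some move hands the opponent an L position.
n=0: no move → L
n=1: no move → L
n=2: W (go to 0, an L position)
n=3: W (go to 1, an L position)
n=4: W (go to 1, an L position)
n=5: W (go to 1, an L position)
n=6: L (options 4(W), 3(W), 2(W) are all W)
n=7: L (options 5(W), 4(W), 3(W) are all W)
n=8: W (go to 6, an L position)
n=9: W (go to 7, an L position)
n=10: W (go to 7, an L position)
n=11: W (go to 7, an L position)
n=12: L (options 10(W), 9(W), 8(W), 4(W) are all W)
n=13: L (options 11(W), 10(W), 9(W), 5(W) are all W)
n=14: W (go to 12, an L position)
n=15: W (go to 13, an L position)
n=16: W (go to 13, an L position)
n=17: W (go to 13, an L position)
n=18: L (options 16(W), 15(W), 14(W), 10(W) are all W)
n=19: L (options 17(W), 16(W), 15(W), 11(W) are all W)
n=20: W (go to 18, an L position)
n=21: W (go to 19, an L position)
n=22: W (go to 19, an L position)
n=23: W (go to 19, an L position)
n=24: L (options 22(W), 21(W), 20(W), 16(W) are all W)
n=25: L (options 23(W), 22(W), 21(W), 17(W) are all W)
n=26: W (go to 24, an L position)
n=27: W (go to 25, an L position)
n=28: W (go to 25, an L position)
n=29: W (go to 25, an L position)
n=30: L (options 28(W), 27(W), 26(W), 22(W) are all W)
n=31: L (options 29(W), 28(W), 27(W), 23(W) are all W)
n=32: W (go to 30, an L position)
n=33: W (go to 31, an L position)
n=34: W (go to 31, an L position)
n=35: W (go to 31, an L position)
n=36: L (options 34(W), 33(W), 32(W), 28(W) are all W)
n=37: L (options 35(W), 34(W), 33(W), 29(W) are all W)
n=38: W (go to 36, an L position)
n=39: W (go to 37, an L position)
From 39 Ada can remove 2, leaving 37, reaching an L position.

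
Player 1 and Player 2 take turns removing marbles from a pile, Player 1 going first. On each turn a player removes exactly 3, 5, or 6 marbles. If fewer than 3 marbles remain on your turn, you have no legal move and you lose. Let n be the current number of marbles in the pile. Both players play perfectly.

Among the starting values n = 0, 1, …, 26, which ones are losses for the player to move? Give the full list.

0, 1, 2, 9, 10, 11, 18, 19, 20

Compute win/loss labels from the base case upward. A position with no move is L. Any other position is W if it can reach an L in one move, else L.
n=0: no move → L
n=1: no move → L
n=2: no move → L
n=3: can move to 0, which is L ⇒ W
n=4: can move to 1, which is L ⇒ W
n=5: can move to 2, which is L ⇒ W
n=6: can move to 1, which is L ⇒ W
n=7: can move to 2, which is L ⇒ W
n=8: can move to 2, which is L ⇒ W
n=9: moves to 6(W), 4(W), 3(W); every one is W ⇒ L
n=10: moves to 7(W), 5(W), 4(W); every one is W ⇒ L
n=11: moves to 8(W), 6(W), 5(W); every one is W ⇒ L
n=12: can move to 9, which is L ⇒ W
n=13: can move to 10, which is L ⇒ W
n=14: can move to 11, which is L ⇒ W
n=15: can move to 10, which is L ⇒ W
n=16: can move to 11, which is L ⇒ W
n=17: can move to 11, which is L ⇒ W
n=18: moves to 15(W), 13(W), 12(W); every one is W ⇒ L
n=19: moves to 16(W), 14(W), 13(W); every one is W ⇒ L
n=20: moves to 17(W), 15(W), 14(W); every one is W ⇒ L
n=21: can move to 18, which is L ⇒ W
n=22: can move to 19, which is L ⇒ W
n=23: can move to 20, which is L ⇒ W
n=24: can move to 19, which is L ⇒ W
n=25: can move to 20, which is L ⇒ W
n=26: can move to 20, which is L ⇒ W
The losing starting values of n are exactly the entries labelled L in this table (9 of them).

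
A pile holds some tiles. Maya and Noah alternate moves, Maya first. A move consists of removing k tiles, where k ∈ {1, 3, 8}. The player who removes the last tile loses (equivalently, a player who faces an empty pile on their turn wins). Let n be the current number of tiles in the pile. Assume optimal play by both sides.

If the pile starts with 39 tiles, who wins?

Classify positions by backward induction: terminal positions (no move available) are W. From any other position, the mover wins iff some move reaches an L.
n=0: no move; the opponent has just taken the last tile and therefore loses → W
n=1: the only move is to 0(W), a W ⇒ L
n=2: can move to 1, which is L ⇒ W
n=3: moves to 2(W), 0(W); every one is W ⇒ L
n=4: can move to 3, which is L ⇒ W
n=5: moves to 4(W), 2(W); every one is W ⇒ L
n=6: can move to 5, which is L ⇒ W
n=7: moves to 6(W), 4(W); every one is W ⇒ L
n=8: can move to 7, which is L ⇒ W
n=9: can move to 1, which is L ⇒ W
n=10: can move to 7, which is L ⇒ W
n=11: can move to 3, which is L ⇒ W
n=12: moves to 11(W), 9(W), 4(W); every one is W ⇒ L
n=13: can move to 12, which is L ⇒ W
n=14: moves to 13(W), 11(W), 6(W); every one is W ⇒ L
n=15: can move to 14, which is L ⇒ W
n=16: moves to 15(W), 13(W), 8(W); every one is W ⇒ L
n=17: can move to 16, which is L ⇒ W
n=18: moves to 17(W), 15(W), 10(W); every one is W ⇒ L
n=19: can move to 18, which is L ⇒ W
n=20: can move to 12, which is L ⇒ W
n=21: can move to 18, which is L ⇒ W
n=22: can move to 14, which is L ⇒ W
n=23: moves to 22(W), 20(W), 15(W); every one is W ⇒ L
n=24: can move to 23, which is L ⇒ W
n=25: moves to 24(W), 22(W), 17(W); every one is W ⇒ L
n=26: can move to 25, which is L ⇒ W
n=27: moves to 26(W), 24(W), 19(W); every one is W ⇒ L
n=28: can move to 27, which is L ⇒ W
n=29: moves to 28(W), 26(W), 21(W); every one is W ⇒ L
n=30: can move to 29, which is L ⇒ W
n=31: can move to 23, which is L ⇒ W
n=32: can move to 29, which is L ⇒ W
n=33: can move to 25, which is L ⇒ W
n=34: moves to 33(W), 31(W), 26(W); every one is W ⇒ L
n=35: can move to 34, which is L ⇒ W
n=36: moves to 35(W), 33(W), 28(W); every one is W ⇒ L
n=37: can move to 36, which is L ⇒ W
n=38: moves to 37(W), 35(W), 30(W); every one is W ⇒ L
n=39: can move to 38, which is L ⇒ W
The starting position 39 is W: Maya should remove 1, leaving 38, handing over an L position.

Maya wins.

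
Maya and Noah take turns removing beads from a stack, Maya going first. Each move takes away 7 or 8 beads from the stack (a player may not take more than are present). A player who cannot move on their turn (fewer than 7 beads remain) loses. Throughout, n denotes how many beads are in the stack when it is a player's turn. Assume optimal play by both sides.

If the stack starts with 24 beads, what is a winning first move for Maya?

Remove 7, leaving 17.

Compute win/loss labels from the base case upward. A position with no move is L. Any other position is W if it can reach an L in one move, else L.
n=0: no move → L
n=1: no move → L
n=2: no move → L
n=3: no move → L
n=4: no move → L
n=5: no move → L
n=6: no move → L
n=7: reaches L-position 0 → W
n=8: reaches L-position 1 → W
n=9: reaches L-position 2 → W
n=10: reaches L-position 3 → W
n=11: reaches L-position 4 → W
n=12: reaches L-position 5 → W
n=13: reaches L-position 6 → W
n=14: reaches L-position 6 → W
n=15: only reaches 8(W), 7(W), all W → L
n=16: only reaches 9(W), 8(W), all W → L
n=17: only reaches 10(W), 9(W), all W → L
n=18: only reaches 11(W), 10(W), all W → L
n=19: only reaches 12(W), 11(W), all W → L
n=20: only reaches 13(W), 12(W), all W → L
n=21: only reaches 14(W), 13(W), all W → L
n=22: reaches L-position 15 → W
n=23: reaches L-position 16 → W
n=24: reaches L-position 17 → W
From 24, the L positions reachable in one move are: 17, 16. Any move reaching one of these is winning.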